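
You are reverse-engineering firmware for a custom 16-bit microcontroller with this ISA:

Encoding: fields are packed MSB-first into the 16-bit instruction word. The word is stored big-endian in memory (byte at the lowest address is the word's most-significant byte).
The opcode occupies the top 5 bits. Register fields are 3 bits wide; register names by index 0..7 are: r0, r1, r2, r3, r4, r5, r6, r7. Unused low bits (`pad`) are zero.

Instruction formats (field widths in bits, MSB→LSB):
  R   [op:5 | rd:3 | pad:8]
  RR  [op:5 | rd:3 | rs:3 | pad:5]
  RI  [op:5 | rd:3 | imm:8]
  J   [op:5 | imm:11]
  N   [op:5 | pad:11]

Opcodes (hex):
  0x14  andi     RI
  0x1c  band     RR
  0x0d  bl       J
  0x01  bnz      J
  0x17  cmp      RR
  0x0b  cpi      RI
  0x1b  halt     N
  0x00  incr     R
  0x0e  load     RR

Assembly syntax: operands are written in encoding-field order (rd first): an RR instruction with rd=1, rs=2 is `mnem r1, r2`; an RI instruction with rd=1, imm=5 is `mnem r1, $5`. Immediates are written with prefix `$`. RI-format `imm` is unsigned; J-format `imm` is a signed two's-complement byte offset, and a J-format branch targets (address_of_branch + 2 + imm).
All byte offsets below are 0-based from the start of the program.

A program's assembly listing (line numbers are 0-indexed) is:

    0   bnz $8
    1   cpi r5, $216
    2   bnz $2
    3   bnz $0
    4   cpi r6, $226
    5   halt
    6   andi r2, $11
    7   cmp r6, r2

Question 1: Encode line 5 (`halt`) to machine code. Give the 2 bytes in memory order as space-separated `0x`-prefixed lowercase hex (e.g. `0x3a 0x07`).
5. halt fields op=0x1b:5|pad=0:11 → word d800h → d8 00

0xd8 0x00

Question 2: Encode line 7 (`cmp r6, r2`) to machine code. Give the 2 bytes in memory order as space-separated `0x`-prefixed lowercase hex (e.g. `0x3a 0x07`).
0xbe 0x40

L7: cmp op=0x17:5|rd=6:3|rs=2:3|pad=0:5 ⇒ 0xbe40 ⇒ big be 40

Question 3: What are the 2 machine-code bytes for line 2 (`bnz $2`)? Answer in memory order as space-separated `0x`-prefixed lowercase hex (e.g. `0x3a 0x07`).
L2: bnz op=0x1:5|imm=2:11 ⇒ 0x0802 ⇒ big 08 02

0x08 0x02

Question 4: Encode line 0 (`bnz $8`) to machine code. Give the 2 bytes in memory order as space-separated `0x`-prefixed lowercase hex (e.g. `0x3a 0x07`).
0. bnz fields op=0x1:5|imm=8:11 → word 0808h → 08 08

0x08 0x08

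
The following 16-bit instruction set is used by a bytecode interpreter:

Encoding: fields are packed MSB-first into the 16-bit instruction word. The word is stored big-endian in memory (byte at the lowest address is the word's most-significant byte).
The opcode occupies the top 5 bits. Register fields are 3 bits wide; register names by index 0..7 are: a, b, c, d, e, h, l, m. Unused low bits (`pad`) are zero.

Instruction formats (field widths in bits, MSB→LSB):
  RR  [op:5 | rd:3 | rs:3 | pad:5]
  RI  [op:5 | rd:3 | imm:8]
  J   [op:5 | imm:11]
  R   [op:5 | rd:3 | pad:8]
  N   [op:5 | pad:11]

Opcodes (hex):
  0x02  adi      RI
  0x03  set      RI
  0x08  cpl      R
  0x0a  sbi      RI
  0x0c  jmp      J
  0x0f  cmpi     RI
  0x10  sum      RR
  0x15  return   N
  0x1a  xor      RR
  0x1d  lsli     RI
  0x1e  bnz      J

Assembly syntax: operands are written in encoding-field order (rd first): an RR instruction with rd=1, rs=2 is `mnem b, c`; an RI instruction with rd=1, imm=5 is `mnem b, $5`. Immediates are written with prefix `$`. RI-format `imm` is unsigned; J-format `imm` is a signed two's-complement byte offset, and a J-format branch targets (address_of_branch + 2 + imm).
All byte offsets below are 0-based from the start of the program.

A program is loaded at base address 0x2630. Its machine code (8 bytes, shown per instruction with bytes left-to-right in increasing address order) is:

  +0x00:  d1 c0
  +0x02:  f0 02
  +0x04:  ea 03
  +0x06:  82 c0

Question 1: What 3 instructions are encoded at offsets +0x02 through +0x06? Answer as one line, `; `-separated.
bnz $2; lsli c, $3; sum c, l

@+02  big-endian(f0 02) = 0xf002
  opcode bits[15:11]=0x1e: bnz/J
  [10:0] imm=2 = $2
@+04  big-endian(ea 03) = 0xea03
  opcode bits[15:11]=0x1d: lsli/RI
  [10:8] rd=2 = c
  [7:0] imm=3 = $3
@+06  big-endian(82 c0) = 0x82c0
  opcode bits[15:11]=0x10: sum/RR
  [10:8] rd=2 = c
  [7:5] rs=6 = l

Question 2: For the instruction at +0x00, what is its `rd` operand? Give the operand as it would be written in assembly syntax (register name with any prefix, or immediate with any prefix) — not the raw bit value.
[00] d1 c0 → 0xd1c0
  opcode bits[15:11]=0x1a: xor/RR
  rd: (w>>8)&0x7=0x1 → b
  rs: (w>>5)&0x7=0x6 → l

b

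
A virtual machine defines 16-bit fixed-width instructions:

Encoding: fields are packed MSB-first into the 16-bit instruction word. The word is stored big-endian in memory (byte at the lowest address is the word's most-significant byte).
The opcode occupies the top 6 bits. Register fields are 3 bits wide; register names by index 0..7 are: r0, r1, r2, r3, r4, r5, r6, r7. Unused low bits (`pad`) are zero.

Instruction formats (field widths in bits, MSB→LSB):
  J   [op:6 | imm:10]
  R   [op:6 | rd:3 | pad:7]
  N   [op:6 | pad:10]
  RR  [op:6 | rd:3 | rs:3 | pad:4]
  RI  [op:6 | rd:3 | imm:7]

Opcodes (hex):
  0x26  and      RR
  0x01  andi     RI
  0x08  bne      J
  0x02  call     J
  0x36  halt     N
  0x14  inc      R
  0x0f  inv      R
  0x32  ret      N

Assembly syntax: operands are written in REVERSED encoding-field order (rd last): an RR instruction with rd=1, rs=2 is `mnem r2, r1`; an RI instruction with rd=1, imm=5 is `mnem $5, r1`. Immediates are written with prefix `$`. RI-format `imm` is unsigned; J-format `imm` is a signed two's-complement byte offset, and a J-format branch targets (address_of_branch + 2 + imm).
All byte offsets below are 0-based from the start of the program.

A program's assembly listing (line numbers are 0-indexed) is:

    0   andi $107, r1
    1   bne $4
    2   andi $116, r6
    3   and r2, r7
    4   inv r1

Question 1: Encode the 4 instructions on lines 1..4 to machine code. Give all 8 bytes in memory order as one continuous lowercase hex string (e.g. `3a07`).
line 1 (bne): pack op=0x8:6|imm=4:10 = 0x2004; big→ 20 04
line 2 (andi): pack op=0x1:6|rd=6:3|imm=116:7 = 0x0774; big→ 07 74
line 3 (and): pack op=0x26:6|rd=7:3|rs=2:3|pad=0:4 = 0x9ba0; big→ 9b a0
line 4 (inv): pack op=0xf:6|rd=1:3|pad=0:7 = 0x3c80; big→ 3c 80

200407749ba03c80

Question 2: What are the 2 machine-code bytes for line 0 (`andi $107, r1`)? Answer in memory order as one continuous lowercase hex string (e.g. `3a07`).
0. andi fields op=0x1:6|rd=1:3|imm=107:7 → word 04ebh → 04 eb

04eb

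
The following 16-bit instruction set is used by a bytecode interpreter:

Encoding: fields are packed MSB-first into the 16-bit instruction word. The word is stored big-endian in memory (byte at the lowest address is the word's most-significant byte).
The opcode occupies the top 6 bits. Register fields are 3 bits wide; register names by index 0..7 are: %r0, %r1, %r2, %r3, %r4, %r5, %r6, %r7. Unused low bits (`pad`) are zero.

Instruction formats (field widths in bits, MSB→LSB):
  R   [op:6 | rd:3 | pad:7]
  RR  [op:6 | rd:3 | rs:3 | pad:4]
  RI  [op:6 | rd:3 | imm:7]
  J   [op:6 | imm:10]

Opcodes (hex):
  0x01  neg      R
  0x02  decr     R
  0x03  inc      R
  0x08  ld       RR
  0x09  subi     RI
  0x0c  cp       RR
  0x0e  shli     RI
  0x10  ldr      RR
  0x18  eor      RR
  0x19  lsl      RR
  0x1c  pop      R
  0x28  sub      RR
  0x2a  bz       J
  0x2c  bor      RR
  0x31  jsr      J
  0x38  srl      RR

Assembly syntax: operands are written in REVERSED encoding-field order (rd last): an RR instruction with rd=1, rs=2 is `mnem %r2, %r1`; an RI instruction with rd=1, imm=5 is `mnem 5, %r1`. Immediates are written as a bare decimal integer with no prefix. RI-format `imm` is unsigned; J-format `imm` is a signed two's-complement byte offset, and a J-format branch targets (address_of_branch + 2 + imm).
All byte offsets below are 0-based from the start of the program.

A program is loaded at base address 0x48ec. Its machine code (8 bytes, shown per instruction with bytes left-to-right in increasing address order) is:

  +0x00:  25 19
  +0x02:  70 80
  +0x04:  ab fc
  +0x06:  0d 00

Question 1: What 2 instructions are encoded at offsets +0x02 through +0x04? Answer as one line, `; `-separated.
+0x02: 70 80 ⇒ word 0x7080 (big)
  op=0x7080>>10=0x1c ⇒ pop (R)
  [9:7] rd=1 = %r1
+0x04: ab fc ⇒ word 0xabfc (big)
  op=0xabfc>>10=0x2a ⇒ bz (J)
  [9:0] imm=1020 (s10→-4) = -4

pop %r1; bz -4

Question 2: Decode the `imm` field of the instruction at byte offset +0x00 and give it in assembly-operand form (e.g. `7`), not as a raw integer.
25

off 0x00: read 25 19 as big → 0x2519
  op=0x2519>>10=0x9 ⇒ subi (RI)
  [9:7] rd=2 = %r2
  [6:0] imm=25 = 25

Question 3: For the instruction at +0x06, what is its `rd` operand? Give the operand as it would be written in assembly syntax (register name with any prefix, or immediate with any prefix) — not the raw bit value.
%r2

@+06  big-endian(0d 00) = 0x0d00
  op=0x0d00>>10=0x3 ⇒ inc (R)
  rd: (w>>7)&0x7=0x2 → %r2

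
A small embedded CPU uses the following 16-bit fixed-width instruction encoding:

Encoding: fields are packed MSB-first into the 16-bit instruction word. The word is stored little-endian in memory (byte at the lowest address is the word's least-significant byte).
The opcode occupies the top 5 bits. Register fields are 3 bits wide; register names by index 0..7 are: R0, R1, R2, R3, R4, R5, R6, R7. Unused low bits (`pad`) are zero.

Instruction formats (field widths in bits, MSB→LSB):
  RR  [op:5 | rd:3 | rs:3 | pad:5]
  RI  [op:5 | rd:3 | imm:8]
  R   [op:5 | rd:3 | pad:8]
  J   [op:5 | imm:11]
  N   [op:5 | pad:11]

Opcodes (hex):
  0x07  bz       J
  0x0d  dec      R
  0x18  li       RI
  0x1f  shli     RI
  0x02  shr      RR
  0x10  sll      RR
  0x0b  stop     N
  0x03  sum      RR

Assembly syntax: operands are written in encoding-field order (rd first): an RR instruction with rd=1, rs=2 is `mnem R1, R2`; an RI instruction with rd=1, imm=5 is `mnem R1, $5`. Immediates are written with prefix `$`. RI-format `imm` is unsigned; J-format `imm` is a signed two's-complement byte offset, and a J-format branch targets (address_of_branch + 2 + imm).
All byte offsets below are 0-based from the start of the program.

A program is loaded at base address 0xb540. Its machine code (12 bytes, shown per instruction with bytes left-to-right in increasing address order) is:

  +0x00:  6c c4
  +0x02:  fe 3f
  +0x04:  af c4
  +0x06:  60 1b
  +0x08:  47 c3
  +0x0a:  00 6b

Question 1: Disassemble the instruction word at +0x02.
bz $-2

+0x02: fe 3f ⇒ word 0x3ffe (little)
  op=0x3ffe>>11=0x7 ⇒ bz (J)
  imm@[10:0]=0x7fe (s11→-2) ⇒ $-2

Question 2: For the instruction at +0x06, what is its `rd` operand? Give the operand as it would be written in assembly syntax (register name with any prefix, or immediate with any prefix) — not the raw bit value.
@+06  little-endian(60 1b) = 0x1b60
  opcode bits[15:11]=0x3: sum/RR
  rd@[10:8]=0x3 ⇒ R3
  rs@[7:5]=0x3 ⇒ R3

R3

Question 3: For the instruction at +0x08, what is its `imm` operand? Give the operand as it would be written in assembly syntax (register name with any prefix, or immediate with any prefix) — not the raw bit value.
off 0x08: read 47 c3 as little → 0xc347
  op=0xc347>>11=0x18 ⇒ li (RI)
  [10:8] rd=3 = R3
  [7:0] imm=71 = $71

$71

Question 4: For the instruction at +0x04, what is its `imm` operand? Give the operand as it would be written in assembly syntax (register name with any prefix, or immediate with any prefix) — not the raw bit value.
$175

[04] af c4 → 0xc4af
  top 5b → 0x18 → li [RI]
  rd: (w>>8)&0x7=0x4 → R4
  imm: (w>>0)&0xff=0xaf → $175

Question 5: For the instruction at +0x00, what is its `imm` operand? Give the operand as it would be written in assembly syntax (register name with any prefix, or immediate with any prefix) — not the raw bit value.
$108

[00] 6c c4 → 0xc46c
  top 5b → 0x18 → li [RI]
  [10:8] rd=4 = R4
  [7:0] imm=108 = $108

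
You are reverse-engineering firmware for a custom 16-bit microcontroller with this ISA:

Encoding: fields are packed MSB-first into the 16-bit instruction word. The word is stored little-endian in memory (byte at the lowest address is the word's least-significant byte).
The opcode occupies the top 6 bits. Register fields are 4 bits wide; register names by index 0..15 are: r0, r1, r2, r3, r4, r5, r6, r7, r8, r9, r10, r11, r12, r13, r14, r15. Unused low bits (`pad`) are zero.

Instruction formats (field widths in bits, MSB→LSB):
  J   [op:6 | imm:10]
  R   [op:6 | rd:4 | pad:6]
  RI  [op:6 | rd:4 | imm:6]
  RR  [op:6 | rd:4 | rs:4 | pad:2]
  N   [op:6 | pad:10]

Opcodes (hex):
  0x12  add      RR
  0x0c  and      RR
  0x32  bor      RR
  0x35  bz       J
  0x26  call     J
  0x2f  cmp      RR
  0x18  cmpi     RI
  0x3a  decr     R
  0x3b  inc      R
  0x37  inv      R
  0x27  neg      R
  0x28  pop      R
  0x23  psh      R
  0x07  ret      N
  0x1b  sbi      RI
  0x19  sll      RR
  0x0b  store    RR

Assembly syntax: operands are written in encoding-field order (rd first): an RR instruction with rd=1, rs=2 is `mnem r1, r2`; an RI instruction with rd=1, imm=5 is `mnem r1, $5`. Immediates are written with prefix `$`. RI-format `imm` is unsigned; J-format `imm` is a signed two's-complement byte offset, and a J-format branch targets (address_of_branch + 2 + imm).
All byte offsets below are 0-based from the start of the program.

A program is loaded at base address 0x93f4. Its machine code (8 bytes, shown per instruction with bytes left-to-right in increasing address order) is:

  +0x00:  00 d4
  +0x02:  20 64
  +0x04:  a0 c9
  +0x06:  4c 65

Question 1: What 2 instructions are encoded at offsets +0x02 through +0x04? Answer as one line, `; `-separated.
sll r0, r8; bor r6, r8

+0x02: 20 64 ⇒ word 0x6420 (little)
  op=0x6420>>10=0x19 ⇒ sll (RR)
  rd@[9:6]=0x0 ⇒ r0
  rs@[5:2]=0x8 ⇒ r8
+0x04: a0 c9 ⇒ word 0xc9a0 (little)
  op=0xc9a0>>10=0x32 ⇒ bor (RR)
  rd@[9:6]=0x6 ⇒ r6
  rs@[5:2]=0x8 ⇒ r8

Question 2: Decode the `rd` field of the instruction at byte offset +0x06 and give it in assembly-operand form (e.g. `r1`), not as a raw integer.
@+06  little-endian(4c 65) = 0x654c
  opcode bits[15:10]=0x19: sll/RR
  rd@[9:6]=0x5 ⇒ r5
  rs@[5:2]=0x3 ⇒ r3

r5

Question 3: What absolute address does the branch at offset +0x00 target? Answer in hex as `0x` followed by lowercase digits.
0x93f6

[00] 00 d4 → 0xd400
  op=0xd400>>10=0x35 ⇒ bz (J)
  imm@[9:0]=0x0 ⇒ $0
  target = base 0x93f4 + off 0x00 + 2 + imm 0 = 0x93f6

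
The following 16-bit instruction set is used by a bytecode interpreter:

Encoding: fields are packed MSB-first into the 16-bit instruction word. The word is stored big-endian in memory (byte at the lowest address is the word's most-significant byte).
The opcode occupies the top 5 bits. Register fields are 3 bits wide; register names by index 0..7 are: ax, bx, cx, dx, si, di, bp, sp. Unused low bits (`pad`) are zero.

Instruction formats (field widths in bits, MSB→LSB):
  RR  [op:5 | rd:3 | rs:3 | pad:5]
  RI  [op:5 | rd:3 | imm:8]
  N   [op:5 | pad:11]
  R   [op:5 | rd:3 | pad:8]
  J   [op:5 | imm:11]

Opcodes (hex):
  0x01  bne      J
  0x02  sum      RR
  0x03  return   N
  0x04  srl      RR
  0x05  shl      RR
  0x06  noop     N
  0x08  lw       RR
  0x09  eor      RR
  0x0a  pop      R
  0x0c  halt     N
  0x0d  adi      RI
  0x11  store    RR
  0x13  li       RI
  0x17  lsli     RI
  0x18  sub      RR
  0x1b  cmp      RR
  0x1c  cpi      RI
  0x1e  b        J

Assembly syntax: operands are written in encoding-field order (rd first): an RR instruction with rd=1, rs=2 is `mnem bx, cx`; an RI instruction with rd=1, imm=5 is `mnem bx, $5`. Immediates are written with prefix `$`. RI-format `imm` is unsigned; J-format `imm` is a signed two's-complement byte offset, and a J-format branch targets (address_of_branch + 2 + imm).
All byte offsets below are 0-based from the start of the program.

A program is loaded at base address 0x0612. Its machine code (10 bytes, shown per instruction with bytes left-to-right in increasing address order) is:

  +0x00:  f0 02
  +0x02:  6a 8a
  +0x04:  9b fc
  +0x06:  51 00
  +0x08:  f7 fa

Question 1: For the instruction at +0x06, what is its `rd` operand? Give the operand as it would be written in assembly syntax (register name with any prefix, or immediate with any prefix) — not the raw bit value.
bx

[06] 51 00 → 0x5100
  top 5b → 0xa → pop [R]
  rd: (w>>8)&0x7=0x1 → bx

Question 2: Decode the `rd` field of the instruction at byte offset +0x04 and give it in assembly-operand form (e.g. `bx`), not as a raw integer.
@+04  big-endian(9b fc) = 0x9bfc
  top 5b → 0x13 → li [RI]
  rd@[10:8]=0x3 ⇒ dx
  imm@[7:0]=0xfc ⇒ $252

dx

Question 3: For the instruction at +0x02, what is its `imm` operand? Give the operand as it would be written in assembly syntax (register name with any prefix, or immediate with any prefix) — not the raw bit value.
$138

@+02  big-endian(6a 8a) = 0x6a8a
  opcode bits[15:11]=0xd: adi/RI
  [10:8] rd=2 = cx
  [7:0] imm=138 = $138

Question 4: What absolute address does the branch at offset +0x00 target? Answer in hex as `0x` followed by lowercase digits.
+0x00: f0 02 ⇒ word 0xf002 (big)
  opcode bits[15:11]=0x1e: b/J
  imm: (w>>0)&0x7ff=0x2 → $2
  target = base 0x0612 + off 0x00 + 2 + imm 2 = 0x0616

0x0616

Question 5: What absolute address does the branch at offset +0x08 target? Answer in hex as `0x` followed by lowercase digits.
off 0x08: read f7 fa as big → 0xf7fa
  op=0xf7fa>>11=0x1e ⇒ b (J)
  imm@[10:0]=0x7fa (s11→-6) ⇒ $-6
  target = base 0x0612 + off 0x08 + 2 + imm -6 = 0x0616

0x0616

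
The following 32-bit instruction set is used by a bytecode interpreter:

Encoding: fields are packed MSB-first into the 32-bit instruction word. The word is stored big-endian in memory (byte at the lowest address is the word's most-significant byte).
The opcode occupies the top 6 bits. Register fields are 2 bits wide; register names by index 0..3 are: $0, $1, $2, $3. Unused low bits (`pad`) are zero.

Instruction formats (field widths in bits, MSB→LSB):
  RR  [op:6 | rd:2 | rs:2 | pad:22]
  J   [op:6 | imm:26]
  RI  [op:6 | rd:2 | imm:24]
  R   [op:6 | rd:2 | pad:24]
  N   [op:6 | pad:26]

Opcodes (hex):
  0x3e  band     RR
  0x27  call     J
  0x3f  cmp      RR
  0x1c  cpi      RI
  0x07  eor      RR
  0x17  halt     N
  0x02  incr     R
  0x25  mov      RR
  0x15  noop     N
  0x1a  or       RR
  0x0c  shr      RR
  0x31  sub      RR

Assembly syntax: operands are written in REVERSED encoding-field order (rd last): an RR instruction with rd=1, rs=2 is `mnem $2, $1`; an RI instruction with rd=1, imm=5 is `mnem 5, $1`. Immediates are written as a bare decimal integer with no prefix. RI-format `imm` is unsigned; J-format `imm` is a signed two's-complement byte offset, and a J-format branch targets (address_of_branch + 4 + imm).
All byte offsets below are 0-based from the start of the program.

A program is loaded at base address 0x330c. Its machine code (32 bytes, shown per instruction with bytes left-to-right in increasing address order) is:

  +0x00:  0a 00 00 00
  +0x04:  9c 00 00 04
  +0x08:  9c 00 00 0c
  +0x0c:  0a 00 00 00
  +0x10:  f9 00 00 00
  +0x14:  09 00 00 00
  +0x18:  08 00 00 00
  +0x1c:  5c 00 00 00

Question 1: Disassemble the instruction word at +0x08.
+0x08: 9c 00 00 0c ⇒ word 0x9c00000c (big)
  opcode bits[31:26]=0x27: call/J
  imm@[25:0]=0xc ⇒ 12

call 12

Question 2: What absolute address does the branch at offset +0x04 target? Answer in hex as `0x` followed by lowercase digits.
[04] 9c 00 00 04 → 0x9c000004
  opcode bits[31:26]=0x27: call/J
  [25:0] imm=4 = 4
  target = base 0x330c + off 0x04 + 4 + imm 4 = 0x3318

0x3318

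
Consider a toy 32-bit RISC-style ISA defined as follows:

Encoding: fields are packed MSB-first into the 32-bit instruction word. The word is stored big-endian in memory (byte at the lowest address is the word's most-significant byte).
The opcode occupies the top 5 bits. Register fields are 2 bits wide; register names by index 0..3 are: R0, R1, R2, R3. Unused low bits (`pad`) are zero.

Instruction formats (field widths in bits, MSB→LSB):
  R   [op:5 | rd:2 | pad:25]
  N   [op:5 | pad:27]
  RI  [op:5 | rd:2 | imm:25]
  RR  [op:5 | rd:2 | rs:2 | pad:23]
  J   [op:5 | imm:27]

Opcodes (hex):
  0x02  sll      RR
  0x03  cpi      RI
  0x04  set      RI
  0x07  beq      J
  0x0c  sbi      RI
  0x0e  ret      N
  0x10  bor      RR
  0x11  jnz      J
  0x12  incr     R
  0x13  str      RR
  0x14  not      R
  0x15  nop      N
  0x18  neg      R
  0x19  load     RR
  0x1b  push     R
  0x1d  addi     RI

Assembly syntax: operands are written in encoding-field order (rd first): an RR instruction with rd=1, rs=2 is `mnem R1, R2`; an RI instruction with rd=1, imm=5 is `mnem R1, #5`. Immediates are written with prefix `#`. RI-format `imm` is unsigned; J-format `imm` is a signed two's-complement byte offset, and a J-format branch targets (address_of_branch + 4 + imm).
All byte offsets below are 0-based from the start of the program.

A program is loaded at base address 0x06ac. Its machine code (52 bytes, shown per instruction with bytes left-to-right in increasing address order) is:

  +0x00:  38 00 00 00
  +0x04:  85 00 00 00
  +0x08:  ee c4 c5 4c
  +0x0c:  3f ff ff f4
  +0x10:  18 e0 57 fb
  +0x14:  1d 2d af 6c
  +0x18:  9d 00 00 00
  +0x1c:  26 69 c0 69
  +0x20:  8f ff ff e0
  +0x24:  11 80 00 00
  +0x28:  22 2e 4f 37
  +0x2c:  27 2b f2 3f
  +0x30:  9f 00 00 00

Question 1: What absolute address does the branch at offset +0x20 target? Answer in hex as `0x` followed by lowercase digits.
0x06b0

@+20  big-endian(8f ff ff e0) = 0x8fffffe0
  opcode bits[31:27]=0x11: jnz/J
  [26:0] imm=134217696 (s27→-32) = #-32
  target = base 0x06ac + off 0x20 + 4 + imm -32 = 0x06b0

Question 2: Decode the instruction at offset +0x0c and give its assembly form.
beq #-12

[0c] 3f ff ff f4 → 0x3ffffff4
  opcode bits[31:27]=0x7: beq/J
  imm: (w>>0)&0x7ffffff=0x7fffff4 (s27→-12) → #-12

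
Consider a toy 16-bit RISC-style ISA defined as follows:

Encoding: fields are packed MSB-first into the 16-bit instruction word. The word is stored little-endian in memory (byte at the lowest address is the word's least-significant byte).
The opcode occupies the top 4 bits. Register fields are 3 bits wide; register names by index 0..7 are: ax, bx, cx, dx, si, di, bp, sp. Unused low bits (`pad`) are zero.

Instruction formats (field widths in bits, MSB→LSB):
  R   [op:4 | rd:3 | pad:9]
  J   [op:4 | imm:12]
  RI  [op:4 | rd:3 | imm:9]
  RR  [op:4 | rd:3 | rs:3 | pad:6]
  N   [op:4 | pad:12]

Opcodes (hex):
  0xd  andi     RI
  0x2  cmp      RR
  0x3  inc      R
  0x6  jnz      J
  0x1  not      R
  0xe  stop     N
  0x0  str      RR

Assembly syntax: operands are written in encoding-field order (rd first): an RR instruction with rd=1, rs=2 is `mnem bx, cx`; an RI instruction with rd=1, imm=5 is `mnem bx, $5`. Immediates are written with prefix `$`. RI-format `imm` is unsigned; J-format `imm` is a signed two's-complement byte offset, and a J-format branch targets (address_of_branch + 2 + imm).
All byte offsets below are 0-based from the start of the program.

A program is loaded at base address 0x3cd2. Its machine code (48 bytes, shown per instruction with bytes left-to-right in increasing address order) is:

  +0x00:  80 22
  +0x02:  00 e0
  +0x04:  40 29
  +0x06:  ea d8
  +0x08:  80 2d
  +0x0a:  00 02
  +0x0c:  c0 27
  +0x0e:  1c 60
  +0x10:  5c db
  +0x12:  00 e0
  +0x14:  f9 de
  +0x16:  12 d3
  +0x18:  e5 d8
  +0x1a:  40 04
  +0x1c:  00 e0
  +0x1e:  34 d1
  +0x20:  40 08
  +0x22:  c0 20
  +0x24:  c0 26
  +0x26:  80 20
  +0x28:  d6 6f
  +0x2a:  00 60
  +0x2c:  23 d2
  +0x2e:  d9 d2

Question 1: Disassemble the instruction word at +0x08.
cmp bp, bp

@+08  little-endian(80 2d) = 0x2d80
  op=0x2d80>>12=0x2 ⇒ cmp (RR)
  rd@[11:9]=0x6 ⇒ bp
  rs@[8:6]=0x6 ⇒ bp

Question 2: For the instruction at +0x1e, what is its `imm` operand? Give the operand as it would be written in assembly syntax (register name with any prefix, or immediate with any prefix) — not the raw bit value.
$308

[1e] 34 d1 → 0xd134
  top 4b → 0xd → andi [RI]
  rd: (w>>9)&0x7=0x0 → ax
  imm: (w>>0)&0x1ff=0x134 → $308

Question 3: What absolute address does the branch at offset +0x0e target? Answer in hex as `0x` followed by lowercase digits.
[0e] 1c 60 → 0x601c
  top 4b → 0x6 → jnz [J]
  [11:0] imm=28 = $28
  target = base 0x3cd2 + off 0x0e + 2 + imm 28 = 0x3cfe

0x3cfe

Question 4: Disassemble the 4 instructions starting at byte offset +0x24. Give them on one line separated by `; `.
cmp dx, dx; cmp ax, cx; jnz $-42; jnz $0

@+24  little-endian(c0 26) = 0x26c0
  opcode bits[15:12]=0x2: cmp/RR
  rd: (w>>9)&0x7=0x3 → dx
  rs: (w>>6)&0x7=0x3 → dx
@+26  little-endian(80 20) = 0x2080
  opcode bits[15:12]=0x2: cmp/RR
  rd: (w>>9)&0x7=0x0 → ax
  rs: (w>>6)&0x7=0x2 → cx
@+28  little-endian(d6 6f) = 0x6fd6
  opcode bits[15:12]=0x6: jnz/J
  imm: (w>>0)&0xfff=0xfd6 (s12→-42) → $-42
@+2a  little-endian(00 60) = 0x6000
  opcode bits[15:12]=0x6: jnz/J
  imm: (w>>0)&0xfff=0x0 → $0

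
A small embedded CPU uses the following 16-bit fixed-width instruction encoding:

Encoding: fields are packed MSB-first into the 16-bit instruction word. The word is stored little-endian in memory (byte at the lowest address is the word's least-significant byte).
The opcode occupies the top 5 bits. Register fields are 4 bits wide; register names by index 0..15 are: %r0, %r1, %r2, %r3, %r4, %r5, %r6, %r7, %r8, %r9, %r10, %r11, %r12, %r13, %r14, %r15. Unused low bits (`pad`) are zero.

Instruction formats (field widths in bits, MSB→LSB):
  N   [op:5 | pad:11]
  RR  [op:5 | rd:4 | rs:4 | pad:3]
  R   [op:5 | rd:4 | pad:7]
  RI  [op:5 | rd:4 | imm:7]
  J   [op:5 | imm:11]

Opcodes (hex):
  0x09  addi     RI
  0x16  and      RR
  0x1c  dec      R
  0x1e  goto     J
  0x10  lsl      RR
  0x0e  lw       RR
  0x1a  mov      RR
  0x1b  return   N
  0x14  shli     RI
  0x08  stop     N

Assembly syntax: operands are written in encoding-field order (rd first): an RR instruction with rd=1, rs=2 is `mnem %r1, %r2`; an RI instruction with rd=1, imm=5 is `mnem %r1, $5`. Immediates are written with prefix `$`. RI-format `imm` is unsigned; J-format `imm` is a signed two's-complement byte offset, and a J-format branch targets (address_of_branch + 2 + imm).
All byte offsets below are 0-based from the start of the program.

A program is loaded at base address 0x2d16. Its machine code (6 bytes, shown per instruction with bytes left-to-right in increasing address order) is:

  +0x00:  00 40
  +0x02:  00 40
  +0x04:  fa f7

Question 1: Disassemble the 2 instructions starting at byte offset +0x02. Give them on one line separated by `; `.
stop; goto $-6

off 0x02: read 00 40 as little → 0x4000
  opcode bits[15:11]=0x8: stop/N
off 0x04: read fa f7 as little → 0xf7fa
  opcode bits[15:11]=0x1e: goto/J
  imm@[10:0]=0x7fa (s11→-6) ⇒ $-6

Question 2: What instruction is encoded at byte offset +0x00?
[00] 00 40 → 0x4000
  op=0x4000>>11=0x8 ⇒ stop (N)

stop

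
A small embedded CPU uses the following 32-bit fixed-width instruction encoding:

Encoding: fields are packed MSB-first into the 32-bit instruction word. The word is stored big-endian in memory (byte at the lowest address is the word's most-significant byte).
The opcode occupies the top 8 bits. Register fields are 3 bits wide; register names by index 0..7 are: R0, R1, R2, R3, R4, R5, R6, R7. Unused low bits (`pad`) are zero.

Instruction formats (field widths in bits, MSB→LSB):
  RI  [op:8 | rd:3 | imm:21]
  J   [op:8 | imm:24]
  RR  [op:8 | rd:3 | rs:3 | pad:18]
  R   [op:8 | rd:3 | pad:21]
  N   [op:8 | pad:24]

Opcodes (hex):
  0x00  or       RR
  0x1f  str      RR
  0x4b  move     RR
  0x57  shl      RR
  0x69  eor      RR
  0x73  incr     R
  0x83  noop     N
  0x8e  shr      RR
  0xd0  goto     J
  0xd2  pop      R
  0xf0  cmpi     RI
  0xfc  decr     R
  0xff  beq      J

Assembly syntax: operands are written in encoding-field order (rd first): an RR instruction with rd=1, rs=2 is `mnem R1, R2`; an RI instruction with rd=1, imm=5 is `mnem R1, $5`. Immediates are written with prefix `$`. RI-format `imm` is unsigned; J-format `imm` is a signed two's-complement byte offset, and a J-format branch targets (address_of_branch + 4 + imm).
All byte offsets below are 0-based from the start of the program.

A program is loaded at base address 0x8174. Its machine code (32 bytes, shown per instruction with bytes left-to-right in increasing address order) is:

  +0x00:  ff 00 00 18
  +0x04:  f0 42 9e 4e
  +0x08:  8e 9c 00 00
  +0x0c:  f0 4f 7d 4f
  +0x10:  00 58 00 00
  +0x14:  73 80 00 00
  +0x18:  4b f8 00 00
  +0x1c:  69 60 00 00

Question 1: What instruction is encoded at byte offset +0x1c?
@+1c  big-endian(69 60 00 00) = 0x69600000
  top 8b → 0x69 → eor [RR]
  rd@[23:21]=0x3 ⇒ R3
  rs@[20:18]=0x0 ⇒ R0

eor R3, R0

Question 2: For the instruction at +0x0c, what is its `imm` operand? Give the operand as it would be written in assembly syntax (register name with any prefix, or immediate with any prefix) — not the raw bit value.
+0x0c: f0 4f 7d 4f ⇒ word 0xf04f7d4f (big)
  opcode bits[31:24]=0xf0: cmpi/RI
  rd: (w>>21)&0x7=0x2 → R2
  imm: (w>>0)&0x1fffff=0xf7d4f → $1015119

$1015119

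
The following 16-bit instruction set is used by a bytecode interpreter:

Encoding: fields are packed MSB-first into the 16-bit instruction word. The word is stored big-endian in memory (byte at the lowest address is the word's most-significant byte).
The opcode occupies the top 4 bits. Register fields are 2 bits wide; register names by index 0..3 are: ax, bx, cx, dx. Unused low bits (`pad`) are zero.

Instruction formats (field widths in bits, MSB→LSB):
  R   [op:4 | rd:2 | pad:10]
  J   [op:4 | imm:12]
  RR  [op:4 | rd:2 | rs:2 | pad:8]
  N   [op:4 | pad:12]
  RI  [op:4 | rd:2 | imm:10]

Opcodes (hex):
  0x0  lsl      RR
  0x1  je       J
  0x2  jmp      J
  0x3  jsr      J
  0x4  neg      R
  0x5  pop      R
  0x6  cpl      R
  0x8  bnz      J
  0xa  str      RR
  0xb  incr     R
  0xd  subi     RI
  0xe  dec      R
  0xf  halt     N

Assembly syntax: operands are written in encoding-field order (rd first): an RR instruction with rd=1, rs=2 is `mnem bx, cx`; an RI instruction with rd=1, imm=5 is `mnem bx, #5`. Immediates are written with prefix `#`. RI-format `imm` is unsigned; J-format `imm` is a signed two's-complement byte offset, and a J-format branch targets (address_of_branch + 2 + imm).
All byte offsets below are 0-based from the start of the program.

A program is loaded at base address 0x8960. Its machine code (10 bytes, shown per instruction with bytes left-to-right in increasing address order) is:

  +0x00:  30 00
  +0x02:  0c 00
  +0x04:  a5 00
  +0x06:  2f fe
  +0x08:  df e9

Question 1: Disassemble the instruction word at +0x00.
jsr #0

+0x00: 30 00 ⇒ word 0x3000 (big)
  top 4b → 0x3 → jsr [J]
  imm@[11:0]=0x0 ⇒ #0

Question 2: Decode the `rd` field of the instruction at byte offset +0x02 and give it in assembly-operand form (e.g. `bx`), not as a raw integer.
off 0x02: read 0c 00 as big → 0x0c00
  op=0x0c00>>12=0x0 ⇒ lsl (RR)
  rd@[11:10]=0x3 ⇒ dx
  rs@[9:8]=0x0 ⇒ ax

dx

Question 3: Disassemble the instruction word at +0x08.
subi dx, #1001

[08] df e9 → 0xdfe9
  top 4b → 0xd → subi [RI]
  rd@[11:10]=0x3 ⇒ dx
  imm@[9:0]=0x3e9 ⇒ #1001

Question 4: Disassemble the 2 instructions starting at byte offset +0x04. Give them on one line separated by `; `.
[04] a5 00 → 0xa500
  opcode bits[15:12]=0xa: str/RR
  rd@[11:10]=0x1 ⇒ bx
  rs@[9:8]=0x1 ⇒ bx
[06] 2f fe → 0x2ffe
  opcode bits[15:12]=0x2: jmp/J
  imm@[11:0]=0xffe (s12→-2) ⇒ #-2

str bx, bx; jmp #-2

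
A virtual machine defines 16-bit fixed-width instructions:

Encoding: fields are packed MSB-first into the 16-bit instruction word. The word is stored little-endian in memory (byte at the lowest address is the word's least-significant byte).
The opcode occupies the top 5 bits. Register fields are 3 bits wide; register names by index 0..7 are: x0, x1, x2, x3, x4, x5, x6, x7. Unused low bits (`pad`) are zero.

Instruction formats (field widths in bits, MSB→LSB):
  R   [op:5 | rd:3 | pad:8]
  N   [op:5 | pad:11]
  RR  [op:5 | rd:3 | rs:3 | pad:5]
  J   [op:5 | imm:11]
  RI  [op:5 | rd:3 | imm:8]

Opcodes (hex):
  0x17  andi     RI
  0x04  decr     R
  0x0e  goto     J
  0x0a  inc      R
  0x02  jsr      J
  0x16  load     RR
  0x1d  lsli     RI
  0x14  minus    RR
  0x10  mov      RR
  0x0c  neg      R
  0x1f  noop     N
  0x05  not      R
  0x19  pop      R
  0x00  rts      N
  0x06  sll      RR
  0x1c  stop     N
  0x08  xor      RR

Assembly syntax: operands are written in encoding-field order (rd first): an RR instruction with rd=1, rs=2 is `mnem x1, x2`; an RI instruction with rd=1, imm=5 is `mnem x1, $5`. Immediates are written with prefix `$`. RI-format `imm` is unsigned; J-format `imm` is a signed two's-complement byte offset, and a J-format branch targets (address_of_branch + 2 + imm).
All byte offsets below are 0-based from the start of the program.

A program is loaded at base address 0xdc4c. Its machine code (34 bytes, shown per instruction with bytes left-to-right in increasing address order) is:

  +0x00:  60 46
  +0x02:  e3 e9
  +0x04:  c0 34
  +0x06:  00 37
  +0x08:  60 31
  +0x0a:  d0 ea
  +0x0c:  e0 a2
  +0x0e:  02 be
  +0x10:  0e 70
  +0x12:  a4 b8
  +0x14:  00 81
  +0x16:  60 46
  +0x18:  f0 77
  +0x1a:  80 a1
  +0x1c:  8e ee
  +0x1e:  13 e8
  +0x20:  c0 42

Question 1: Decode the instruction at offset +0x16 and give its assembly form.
+0x16: 60 46 ⇒ word 0x4660 (little)
  opcode bits[15:11]=0x8: xor/RR
  [10:8] rd=6 = x6
  [7:5] rs=3 = x3

xor x6, x3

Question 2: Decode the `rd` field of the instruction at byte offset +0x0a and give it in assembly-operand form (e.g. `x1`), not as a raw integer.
x2

+0x0a: d0 ea ⇒ word 0xead0 (little)
  op=0xead0>>11=0x1d ⇒ lsli (RI)
  rd@[10:8]=0x2 ⇒ x2
  imm@[7:0]=0xd0 ⇒ $208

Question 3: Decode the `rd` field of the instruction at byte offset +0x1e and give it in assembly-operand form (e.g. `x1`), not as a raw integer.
x0

+0x1e: 13 e8 ⇒ word 0xe813 (little)
  op=0xe813>>11=0x1d ⇒ lsli (RI)
  rd: (w>>8)&0x7=0x0 → x0
  imm: (w>>0)&0xff=0x13 → $19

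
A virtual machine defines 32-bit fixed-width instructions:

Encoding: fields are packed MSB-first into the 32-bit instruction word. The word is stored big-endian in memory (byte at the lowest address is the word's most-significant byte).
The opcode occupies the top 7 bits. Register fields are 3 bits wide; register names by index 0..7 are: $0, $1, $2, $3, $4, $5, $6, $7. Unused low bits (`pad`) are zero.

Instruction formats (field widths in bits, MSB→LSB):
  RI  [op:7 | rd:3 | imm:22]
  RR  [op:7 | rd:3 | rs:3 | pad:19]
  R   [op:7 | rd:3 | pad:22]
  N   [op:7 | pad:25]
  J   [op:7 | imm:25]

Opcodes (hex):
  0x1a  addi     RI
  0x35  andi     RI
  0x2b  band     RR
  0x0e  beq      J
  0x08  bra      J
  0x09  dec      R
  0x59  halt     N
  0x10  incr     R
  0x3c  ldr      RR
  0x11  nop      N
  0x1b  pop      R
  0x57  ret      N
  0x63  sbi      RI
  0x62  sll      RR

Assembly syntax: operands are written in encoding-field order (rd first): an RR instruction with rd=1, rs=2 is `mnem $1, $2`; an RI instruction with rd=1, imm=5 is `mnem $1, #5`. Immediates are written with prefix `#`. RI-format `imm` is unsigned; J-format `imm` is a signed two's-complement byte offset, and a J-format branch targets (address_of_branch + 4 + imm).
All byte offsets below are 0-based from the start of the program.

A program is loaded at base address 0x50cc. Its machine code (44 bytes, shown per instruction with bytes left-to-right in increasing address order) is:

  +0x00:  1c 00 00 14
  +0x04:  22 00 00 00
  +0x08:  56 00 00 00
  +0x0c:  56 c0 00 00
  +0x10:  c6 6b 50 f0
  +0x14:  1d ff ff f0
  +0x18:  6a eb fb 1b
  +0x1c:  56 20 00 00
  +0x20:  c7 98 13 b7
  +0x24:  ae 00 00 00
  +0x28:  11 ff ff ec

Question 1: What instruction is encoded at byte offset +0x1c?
off 0x1c: read 56 20 00 00 as big → 0x56200000
  op=0x56200000>>25=0x2b ⇒ band (RR)
  [24:22] rd=0 = $0
  [21:19] rs=4 = $4

band $0, $4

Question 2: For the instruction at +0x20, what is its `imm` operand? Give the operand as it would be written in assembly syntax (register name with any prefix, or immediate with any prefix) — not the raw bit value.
#1577911

+0x20: c7 98 13 b7 ⇒ word 0xc79813b7 (big)
  opcode bits[31:25]=0x63: sbi/RI
  rd@[24:22]=0x6 ⇒ $6
  imm@[21:0]=0x1813b7 ⇒ #1577911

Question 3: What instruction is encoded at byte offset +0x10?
off 0x10: read c6 6b 50 f0 as big → 0xc66b50f0
  top 7b → 0x63 → sbi [RI]
  [24:22] rd=1 = $1
  [21:0] imm=2838768 = #2838768

sbi $1, #2838768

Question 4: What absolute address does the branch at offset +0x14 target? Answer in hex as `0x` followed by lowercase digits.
0x50d4

@+14  big-endian(1d ff ff f0) = 0x1dfffff0
  opcode bits[31:25]=0xe: beq/J
  [24:0] imm=33554416 (s25→-16) = #-16
  target = base 0x50cc + off 0x14 + 4 + imm -16 = 0x50d4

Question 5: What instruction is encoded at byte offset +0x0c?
[0c] 56 c0 00 00 → 0x56c00000
  top 7b → 0x2b → band [RR]
  rd: (w>>22)&0x7=0x3 → $3
  rs: (w>>19)&0x7=0x0 → $0

band $3, $0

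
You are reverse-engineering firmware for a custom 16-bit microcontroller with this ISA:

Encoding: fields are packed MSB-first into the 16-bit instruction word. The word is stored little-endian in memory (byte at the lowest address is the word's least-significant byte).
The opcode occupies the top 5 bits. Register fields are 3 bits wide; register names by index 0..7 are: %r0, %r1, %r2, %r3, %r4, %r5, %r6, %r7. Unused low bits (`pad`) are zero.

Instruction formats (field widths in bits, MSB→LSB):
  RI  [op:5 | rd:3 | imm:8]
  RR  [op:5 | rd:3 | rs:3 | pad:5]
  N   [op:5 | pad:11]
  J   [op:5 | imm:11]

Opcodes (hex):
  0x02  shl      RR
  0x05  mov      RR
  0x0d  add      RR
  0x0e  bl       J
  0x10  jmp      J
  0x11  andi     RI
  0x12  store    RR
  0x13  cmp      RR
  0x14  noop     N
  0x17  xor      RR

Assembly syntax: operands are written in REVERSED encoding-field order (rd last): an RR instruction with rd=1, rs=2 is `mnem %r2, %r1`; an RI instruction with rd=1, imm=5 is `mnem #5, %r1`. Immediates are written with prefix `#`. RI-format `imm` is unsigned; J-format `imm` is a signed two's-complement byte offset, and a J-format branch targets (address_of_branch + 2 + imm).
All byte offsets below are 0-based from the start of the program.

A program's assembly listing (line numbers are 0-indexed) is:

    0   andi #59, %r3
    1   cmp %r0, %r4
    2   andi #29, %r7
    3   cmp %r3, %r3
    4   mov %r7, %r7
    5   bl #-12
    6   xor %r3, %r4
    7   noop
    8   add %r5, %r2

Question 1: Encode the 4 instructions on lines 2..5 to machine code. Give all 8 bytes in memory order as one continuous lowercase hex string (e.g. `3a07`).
line 2 (andi): pack op=0x11:5|rd=7:3|imm=29:8 = 0x8f1d; little→ 1d 8f
line 3 (cmp): pack op=0x13:5|rd=3:3|rs=3:3|pad=0:5 = 0x9b60; little→ 60 9b
line 4 (mov): pack op=0x5:5|rd=7:3|rs=7:3|pad=0:5 = 0x2fe0; little→ e0 2f
line 5 (bl): pack op=0xe:5|imm=-12:11 = 0x77f4; little→ f4 77

1d8f609be02ff477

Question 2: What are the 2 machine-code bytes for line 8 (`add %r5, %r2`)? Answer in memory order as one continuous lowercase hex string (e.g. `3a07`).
L8: add op=0xd:5|rd=2:3|rs=5:3|pad=0:5 ⇒ 0x6aa0 ⇒ little a0 6a

a06a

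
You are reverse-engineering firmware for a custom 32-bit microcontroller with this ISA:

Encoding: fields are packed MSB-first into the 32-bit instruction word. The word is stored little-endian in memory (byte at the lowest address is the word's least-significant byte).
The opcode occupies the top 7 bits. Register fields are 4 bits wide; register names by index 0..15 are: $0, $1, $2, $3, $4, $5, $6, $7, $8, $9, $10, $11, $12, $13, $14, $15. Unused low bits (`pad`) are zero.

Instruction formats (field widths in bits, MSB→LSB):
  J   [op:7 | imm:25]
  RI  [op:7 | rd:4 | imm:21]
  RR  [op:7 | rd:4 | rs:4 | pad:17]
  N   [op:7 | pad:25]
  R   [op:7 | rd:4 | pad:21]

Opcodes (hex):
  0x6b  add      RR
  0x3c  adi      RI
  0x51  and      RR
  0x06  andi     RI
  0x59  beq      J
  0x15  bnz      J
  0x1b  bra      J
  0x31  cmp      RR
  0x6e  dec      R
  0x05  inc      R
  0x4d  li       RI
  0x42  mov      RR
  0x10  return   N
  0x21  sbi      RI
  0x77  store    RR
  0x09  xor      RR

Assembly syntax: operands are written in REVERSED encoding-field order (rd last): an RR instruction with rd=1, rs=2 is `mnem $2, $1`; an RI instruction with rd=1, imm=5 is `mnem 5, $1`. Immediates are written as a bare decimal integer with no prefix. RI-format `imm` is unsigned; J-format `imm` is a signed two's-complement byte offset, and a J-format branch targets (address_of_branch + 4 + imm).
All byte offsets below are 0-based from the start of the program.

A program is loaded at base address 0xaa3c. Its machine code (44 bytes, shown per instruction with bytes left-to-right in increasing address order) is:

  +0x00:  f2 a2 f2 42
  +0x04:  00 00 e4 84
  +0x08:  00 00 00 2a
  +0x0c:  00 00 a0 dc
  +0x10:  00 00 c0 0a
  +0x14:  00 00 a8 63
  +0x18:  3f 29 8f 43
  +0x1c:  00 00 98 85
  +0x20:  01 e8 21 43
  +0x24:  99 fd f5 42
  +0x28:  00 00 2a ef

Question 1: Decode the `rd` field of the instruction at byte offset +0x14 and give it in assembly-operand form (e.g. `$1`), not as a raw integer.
$13

[14] 00 00 a8 63 → 0x63a80000
  opcode bits[31:25]=0x31: cmp/RR
  [24:21] rd=13 = $13
  [20:17] rs=4 = $4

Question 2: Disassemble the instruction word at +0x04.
+0x04: 00 00 e4 84 ⇒ word 0x84e40000 (little)
  op=0x84e40000>>25=0x42 ⇒ mov (RR)
  rd: (w>>21)&0xf=0x7 → $7
  rs: (w>>17)&0xf=0x2 → $2

mov $2, $7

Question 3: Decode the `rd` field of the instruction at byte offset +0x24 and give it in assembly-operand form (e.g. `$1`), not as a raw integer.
@+24  little-endian(99 fd f5 42) = 0x42f5fd99
  opcode bits[31:25]=0x21: sbi/RI
  rd: (w>>21)&0xf=0x7 → $7
  imm: (w>>0)&0x1fffff=0x15fd99 → 1441177

$7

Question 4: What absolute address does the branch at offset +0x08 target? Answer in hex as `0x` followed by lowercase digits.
[08] 00 00 00 2a → 0x2a000000
  top 7b → 0x15 → bnz [J]
  imm: (w>>0)&0x1ffffff=0x0 → 0
  target = base 0xaa3c + off 0x08 + 4 + imm 0 = 0xaa48

0xaa48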